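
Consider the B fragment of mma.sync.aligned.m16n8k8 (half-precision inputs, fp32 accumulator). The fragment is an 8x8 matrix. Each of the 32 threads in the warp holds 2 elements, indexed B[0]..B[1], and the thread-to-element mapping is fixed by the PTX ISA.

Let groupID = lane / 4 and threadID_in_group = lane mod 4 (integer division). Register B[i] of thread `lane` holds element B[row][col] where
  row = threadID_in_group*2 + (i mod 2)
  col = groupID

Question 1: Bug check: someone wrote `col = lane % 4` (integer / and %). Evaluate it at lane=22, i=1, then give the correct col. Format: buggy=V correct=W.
buggy=2 correct=5

`lane % 4`[22,1]=>2
lane 22: grp=5 (22/4), tig=2 (22%4)
i=1: r=2*2+1=5, c=grp=5
col: 2 vs 5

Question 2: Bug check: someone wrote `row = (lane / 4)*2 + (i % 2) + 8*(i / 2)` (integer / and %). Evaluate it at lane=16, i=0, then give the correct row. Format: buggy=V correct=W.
`(lane / 4)*2 + (i % 2) + 8*(i / 2)`[16,0]⇒8
lane 16⇒16/4=4, 16 mod 4=0
i=0  r:2·0+0⇒0  c:4
row: 8 vs 0

buggy=8 correct=0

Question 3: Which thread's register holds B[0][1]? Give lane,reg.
4,0

c=1⇒gr=1  r=0⇒th=0,odd=0
L=1*4+0=4  i=0=0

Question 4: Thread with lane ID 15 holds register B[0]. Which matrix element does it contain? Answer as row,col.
L=15->gid=15>>2=3, tid=15&3=3
[0]->row 3·2+0=6  col gid=3

6,3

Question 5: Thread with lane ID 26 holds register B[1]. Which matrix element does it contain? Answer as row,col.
26: g=6,t=2
[1] (2*2+1,6) = (5,6)

5,6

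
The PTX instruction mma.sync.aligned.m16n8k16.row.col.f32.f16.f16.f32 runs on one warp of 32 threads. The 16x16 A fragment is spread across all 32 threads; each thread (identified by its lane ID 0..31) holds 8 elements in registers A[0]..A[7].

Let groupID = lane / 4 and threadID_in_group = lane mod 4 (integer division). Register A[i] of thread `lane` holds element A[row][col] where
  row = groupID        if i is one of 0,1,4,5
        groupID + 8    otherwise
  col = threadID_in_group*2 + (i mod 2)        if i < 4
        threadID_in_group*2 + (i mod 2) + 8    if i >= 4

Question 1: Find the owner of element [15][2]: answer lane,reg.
29,2

r: 15->gid=7,r8=1  c: 2->c8=0,tid=1,i&1=0
L=7*4+1=29  i=0*4+1*2+0=2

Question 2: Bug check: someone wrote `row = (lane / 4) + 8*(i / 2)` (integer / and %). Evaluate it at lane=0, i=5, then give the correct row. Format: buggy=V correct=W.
buggy=16 correct=0

`(lane / 4) + 8*(i / 2)`[0,5]→16
lane 0→0/4=0, 0 mod 4=0
i=5  r:0+0→0  c:2·0+1+8→9
row: 16 vs 0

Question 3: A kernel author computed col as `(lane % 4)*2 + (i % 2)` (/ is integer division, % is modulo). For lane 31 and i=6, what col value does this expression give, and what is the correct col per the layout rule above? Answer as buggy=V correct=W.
`(lane % 4)*2 + (i % 2)`[31,6]->6
lane 31->31/4=7, 31 mod 4=3
i=6  r:7+8->15  c:2·3+0+8->14
col: 6 vs 14

buggy=6 correct=14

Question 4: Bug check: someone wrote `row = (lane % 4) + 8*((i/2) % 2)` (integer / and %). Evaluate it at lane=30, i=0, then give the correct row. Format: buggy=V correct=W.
buggy=2 correct=7

`(lane % 4) + 8*((i/2) % 2)`[30,0]->2
L=30->g=30>>2=7, t=30&3=2
[0]->row 7+0=7  col 2·2+0+0=4
row: 2 vs 7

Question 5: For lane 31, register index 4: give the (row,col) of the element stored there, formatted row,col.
7,14

lane 31: g=7 (31/4), t=3 (31%4)
i=4: r=7+0=7, c=3*2+0+8=14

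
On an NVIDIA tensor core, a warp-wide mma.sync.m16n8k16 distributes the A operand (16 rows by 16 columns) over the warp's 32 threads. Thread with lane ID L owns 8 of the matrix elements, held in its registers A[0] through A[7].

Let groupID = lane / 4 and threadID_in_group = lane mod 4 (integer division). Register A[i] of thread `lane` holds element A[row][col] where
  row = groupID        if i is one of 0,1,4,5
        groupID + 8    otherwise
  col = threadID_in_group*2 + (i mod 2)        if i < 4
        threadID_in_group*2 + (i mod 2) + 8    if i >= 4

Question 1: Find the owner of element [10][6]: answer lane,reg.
r=10⇒gr=2,Rb=1  c=6⇒Cb=0,th=3,odd=0
L=2*4+3=11  i=0*4+1*2+0=2

11,2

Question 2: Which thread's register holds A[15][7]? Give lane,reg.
r=15⇒gr=7,Rb=1  c=7⇒Cb=0,th=3,odd=1
L=7*4+3=31  i=0*4+1*2+1=3

31,3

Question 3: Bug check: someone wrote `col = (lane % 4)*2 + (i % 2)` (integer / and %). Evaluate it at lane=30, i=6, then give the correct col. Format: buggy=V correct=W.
buggy=4 correct=12

`(lane % 4)*2 + (i % 2)`[30,6]→4
lane 30: G=7 (30/4), T=2 (30%4)
i=6: r=7+8=15, c=2*2+0+8=12
col: 4 vs 12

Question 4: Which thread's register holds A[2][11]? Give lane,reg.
9,5

r=2⇒gr=2,Rb=0  c=11⇒Cb=1,th=1,odd=1
L=2*4+1=9  i=1*4+0*2+1=5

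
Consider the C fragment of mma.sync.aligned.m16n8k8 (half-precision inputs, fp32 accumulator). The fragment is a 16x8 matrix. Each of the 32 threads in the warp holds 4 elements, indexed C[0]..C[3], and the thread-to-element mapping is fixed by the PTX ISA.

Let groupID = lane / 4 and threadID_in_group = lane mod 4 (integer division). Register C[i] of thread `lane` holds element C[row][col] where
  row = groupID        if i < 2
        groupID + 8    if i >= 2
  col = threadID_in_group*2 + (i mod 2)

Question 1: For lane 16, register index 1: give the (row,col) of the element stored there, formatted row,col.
4,1

L=16→G=16>>2=4, T=16&3=0
[1]→row 4+0=4  col 0·2+1=1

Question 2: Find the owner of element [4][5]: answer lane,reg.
r=4⇒gr=4,Rb=0  c=5⇒th=2,odd=1
L=4*4+2=18  i=0*2+1=1

18,1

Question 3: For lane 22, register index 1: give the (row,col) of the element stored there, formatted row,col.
5,5

lane 22: gid=5 (22/4), tid=2 (22%4)
i=1: r=5+0=5, c=2*2+1=5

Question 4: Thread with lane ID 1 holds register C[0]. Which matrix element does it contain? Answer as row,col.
1: G=0,T=1
[0] (0+0,1*2+0) = (0,2)

0,2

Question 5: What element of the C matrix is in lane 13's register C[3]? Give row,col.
lane 13: gr=3 (13/4), th=1 (13%4)
i=3: r=3+8=11, c=1*2+1=3

11,3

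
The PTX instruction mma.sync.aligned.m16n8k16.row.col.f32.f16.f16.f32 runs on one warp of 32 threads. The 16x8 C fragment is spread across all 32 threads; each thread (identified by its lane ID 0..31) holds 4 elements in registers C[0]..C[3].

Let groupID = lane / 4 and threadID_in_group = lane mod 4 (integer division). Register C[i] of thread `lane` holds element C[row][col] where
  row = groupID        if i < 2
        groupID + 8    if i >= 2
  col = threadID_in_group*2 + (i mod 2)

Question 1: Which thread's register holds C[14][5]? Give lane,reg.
r=14→G=6,rhi=1  c=5→T=2,p=1
L=6*4+2=26  i=1*2+1=3

26,3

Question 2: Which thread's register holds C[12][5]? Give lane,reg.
18,3

r=12->g=4,rb=1  c=5->t=2,b0=1
L=4*4+2=18  i=1*2+1=3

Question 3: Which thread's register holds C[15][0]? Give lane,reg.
28,2

r:15=>grp=7,rB=1  c:0=>tig=0,lo=0
L=7*4+0=28  i=1*2+0=2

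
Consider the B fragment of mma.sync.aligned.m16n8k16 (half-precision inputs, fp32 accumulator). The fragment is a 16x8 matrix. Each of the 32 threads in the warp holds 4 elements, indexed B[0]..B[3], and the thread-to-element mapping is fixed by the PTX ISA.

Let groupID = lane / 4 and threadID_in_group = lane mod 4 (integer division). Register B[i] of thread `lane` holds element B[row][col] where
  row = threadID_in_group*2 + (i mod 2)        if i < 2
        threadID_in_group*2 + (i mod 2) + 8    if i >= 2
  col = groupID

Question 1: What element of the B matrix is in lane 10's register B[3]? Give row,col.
13,2

10: g=2,t=2
[3] (2*2+1+8,2) = (13,2)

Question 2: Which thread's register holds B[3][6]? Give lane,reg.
c=6→G=6  r=3→rhi=0,T=1,p=1
L=6*4+1=25  i=0*2+1=1

25,1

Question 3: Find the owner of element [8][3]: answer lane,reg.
c:3=>grp=3  r:8=>rB=1,tig=0,lo=0
L=3*4+0=12  i=1*2+0=2

12,2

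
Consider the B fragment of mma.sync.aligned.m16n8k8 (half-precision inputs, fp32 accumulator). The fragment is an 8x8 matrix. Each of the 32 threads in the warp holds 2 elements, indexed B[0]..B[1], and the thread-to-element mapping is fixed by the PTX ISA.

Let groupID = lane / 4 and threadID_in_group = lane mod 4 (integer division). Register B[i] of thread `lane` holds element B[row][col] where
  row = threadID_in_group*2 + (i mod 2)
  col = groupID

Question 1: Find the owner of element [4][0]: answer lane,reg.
c: 0->gid=0  r: 4->tid=2,i&1=0
L=0*4+2=2  i=0=0

2,0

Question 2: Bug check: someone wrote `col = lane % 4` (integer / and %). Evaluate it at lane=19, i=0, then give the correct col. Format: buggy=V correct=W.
buggy=3 correct=4

`lane % 4`[19,0]⇒3
19: gr=4,th=3
[0] (3*2+0,4) = (6,4)
col: 3 vs 4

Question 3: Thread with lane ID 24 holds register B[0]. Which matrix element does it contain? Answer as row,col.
L=24=>grp=24>>2=6, tig=24&3=0
[0]=>row 0·2+0=0  col grp=6

0,6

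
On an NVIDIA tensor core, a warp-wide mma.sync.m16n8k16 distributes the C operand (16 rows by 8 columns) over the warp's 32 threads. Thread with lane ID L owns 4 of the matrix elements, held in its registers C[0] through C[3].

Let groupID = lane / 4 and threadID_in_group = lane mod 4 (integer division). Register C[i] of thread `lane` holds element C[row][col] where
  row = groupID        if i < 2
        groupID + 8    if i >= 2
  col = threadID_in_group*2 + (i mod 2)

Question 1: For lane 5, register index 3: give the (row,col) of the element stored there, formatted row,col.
9,3

lane 5: gid=1 (5/4), tid=1 (5%4)
i=3: r=1+8=9, c=1*2+1=3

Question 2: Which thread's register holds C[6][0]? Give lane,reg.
24,0

r=6→G=6,rhi=0  c=0→T=0,p=0
L=6*4+0=24  i=0*2+0=0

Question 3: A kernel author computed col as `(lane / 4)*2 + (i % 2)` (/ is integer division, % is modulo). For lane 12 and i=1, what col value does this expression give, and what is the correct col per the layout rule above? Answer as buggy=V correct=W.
buggy=7 correct=1

`(lane / 4)*2 + (i % 2)`[12,1]=>7
12: grp=3,tig=0
[1] (3+0,0*2+1) = (3,1)
col: 7 vs 1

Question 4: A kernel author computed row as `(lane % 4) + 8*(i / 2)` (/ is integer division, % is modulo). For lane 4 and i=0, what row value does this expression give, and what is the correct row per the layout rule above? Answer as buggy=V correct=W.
buggy=0 correct=1

`(lane % 4) + 8*(i / 2)`[4,0]→0
lane 4: G=1 (4/4), T=0 (4%4)
i=0: r=1+0=1, c=0*2+0=0
row: 0 vs 1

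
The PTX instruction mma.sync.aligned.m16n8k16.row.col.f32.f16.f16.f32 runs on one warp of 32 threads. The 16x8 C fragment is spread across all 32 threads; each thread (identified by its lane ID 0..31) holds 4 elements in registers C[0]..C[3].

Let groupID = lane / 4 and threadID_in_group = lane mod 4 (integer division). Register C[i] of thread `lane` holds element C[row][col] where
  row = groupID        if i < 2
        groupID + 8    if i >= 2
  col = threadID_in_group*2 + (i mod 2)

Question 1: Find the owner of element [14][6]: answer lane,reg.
r:14=>grp=6,rB=1  c:6=>tig=3,lo=0
L=6*4+3=27  i=1*2+0=2

27,2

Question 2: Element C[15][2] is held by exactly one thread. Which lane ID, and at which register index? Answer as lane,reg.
r=15→G=7,rhi=1  c=2→T=1,p=0
L=7*4+1=29  i=1*2+0=2

29,2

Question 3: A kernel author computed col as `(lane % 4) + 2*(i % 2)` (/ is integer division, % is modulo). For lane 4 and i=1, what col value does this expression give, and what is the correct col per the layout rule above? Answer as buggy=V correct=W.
`(lane % 4) + 2*(i % 2)`[4,1]→2
4: G=1,T=0
[1] (1+0,0*2+1) = (1,1)
col: 2 vs 1

buggy=2 correct=1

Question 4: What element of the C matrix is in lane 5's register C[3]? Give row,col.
9,3

lane 5->5/4=1, 5 mod 4=1
i=3  r:1+8->9  c:2·1+1->3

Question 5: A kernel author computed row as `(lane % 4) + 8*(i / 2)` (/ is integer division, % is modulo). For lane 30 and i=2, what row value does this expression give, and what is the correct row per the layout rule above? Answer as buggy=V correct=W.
`(lane % 4) + 8*(i / 2)`[30,2]→10
L=30→G=30>>2=7, T=30&3=2
[2]→row 7+8=15  col 2·2+0=4
row: 10 vs 15

buggy=10 correct=15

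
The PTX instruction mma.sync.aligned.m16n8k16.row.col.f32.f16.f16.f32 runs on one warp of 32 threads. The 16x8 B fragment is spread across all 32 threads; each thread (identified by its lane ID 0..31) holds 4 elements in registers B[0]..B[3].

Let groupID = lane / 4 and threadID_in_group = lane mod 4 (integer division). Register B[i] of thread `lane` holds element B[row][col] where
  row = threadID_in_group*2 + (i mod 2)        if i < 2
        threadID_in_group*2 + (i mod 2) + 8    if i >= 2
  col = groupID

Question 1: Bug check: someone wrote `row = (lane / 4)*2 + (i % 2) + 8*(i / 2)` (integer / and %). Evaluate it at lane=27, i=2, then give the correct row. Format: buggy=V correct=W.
`(lane / 4)*2 + (i % 2) + 8*(i / 2)`[27,2]⇒20
L=27⇒gr=27>>2=6, th=27&3=3
[2]⇒row 3·2+0+8=14  col gr=6
row: 20 vs 14

buggy=20 correct=14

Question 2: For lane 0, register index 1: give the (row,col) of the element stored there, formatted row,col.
lane 0→0/4=0, 0 mod 4=0
i=1  r:2·0+1+0→1  c:0

1,0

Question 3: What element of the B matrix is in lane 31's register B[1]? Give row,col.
lane 31: grp=7 (31/4), tig=3 (31%4)
i=1: r=3*2+1+0=7, c=grp=7

7,7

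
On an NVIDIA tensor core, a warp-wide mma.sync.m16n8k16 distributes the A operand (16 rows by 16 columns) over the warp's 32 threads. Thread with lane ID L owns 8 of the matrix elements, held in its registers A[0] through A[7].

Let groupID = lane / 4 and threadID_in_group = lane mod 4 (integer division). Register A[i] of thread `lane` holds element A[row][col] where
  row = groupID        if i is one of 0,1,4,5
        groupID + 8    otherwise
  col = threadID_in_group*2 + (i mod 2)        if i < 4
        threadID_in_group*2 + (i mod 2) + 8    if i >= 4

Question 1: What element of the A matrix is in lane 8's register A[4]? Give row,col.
2,8

lane 8->8/4=2, 8 mod 4=0
i=4  r:2+0->2  c:2·0+0+8->8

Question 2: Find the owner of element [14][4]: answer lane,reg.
r=14⇒gr=6,Rb=1  c=4⇒Cb=0,th=2,odd=0
L=6*4+2=26  i=0*4+1*2+0=2

26,2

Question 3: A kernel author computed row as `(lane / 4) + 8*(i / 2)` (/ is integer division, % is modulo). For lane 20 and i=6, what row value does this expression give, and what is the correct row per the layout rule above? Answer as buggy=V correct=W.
buggy=29 correct=13

`(lane / 4) + 8*(i / 2)`[20,6]=>29
20: grp=5,tig=0
[6] (5+8,0*2+0+8) = (13,8)
row: 29 vs 13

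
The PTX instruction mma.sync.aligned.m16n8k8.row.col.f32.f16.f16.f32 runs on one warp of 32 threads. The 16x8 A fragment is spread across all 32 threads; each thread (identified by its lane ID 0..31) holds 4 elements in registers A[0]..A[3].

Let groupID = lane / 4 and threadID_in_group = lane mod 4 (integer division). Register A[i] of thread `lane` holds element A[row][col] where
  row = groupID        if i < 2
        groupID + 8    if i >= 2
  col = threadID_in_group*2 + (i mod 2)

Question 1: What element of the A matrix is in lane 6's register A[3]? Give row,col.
9,5

L=6⇒gr=6>>2=1, th=6&3=2
[3]⇒row 1+8=9  col 2·2+1=5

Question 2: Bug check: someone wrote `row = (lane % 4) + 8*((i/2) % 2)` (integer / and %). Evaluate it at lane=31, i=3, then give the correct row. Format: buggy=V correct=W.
buggy=11 correct=15

`(lane % 4) + 8*((i/2) % 2)`[31,3]⇒11
lane 31: gr=7 (31/4), th=3 (31%4)
i=3: r=7+8=15, c=3*2+1=7
row: 11 vs 15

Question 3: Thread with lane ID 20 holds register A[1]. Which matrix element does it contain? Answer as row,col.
lane 20: g=5 (20/4), t=0 (20%4)
i=1: r=5+0=5, c=0*2+1=1

5,1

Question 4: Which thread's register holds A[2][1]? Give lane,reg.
r=2→G=2,rhi=0  c=1→T=0,p=1
L=2*4+0=8  i=0*2+1=1

8,1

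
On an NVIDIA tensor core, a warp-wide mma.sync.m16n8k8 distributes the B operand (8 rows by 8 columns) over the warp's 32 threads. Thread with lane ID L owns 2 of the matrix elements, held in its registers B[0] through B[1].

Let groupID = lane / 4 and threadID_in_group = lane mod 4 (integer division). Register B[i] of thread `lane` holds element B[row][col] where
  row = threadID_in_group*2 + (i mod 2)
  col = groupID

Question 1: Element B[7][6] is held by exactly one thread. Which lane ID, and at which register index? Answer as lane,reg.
27,1

c=6⇒gr=6  r=7⇒th=3,odd=1
L=6*4+3=27  i=1=1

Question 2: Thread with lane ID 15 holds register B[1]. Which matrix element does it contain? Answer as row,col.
7,3

L=15->gid=15>>2=3, tid=15&3=3
[1]->row 3·2+1=7  col gid=3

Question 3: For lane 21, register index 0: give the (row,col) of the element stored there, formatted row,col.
lane 21: gid=5 (21/4), tid=1 (21%4)
i=0: r=1*2+0=2, c=gid=5

2,5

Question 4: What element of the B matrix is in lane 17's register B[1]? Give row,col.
lane 17: g=4 (17/4), t=1 (17%4)
i=1: r=1*2+1=3, c=g=4

3,4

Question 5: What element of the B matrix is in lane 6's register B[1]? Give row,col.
lane 6: grp=1 (6/4), tig=2 (6%4)
i=1: r=2*2+1=5, c=grp=1

5,1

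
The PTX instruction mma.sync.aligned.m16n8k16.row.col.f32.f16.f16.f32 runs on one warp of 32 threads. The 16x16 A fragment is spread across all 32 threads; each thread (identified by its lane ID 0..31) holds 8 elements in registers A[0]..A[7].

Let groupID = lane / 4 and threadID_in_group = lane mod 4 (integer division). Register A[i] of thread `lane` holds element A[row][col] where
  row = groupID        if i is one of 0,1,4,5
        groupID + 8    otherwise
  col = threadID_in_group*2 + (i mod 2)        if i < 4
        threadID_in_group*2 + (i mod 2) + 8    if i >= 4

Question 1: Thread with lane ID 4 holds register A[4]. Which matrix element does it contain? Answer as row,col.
1,8

L=4=>grp=4>>2=1, tig=4&3=0
[4]=>row 1+0=1  col 0·2+0+8=8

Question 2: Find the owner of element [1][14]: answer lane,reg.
7,4

r: 1->gid=1,r8=0  c: 14->c8=1,tid=3,i&1=0
L=1*4+3=7  i=1*4+0*2+0=4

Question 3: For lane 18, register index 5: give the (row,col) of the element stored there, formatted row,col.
4,13

lane 18: gid=4 (18/4), tid=2 (18%4)
i=5: r=4+0=4, c=2*2+1+8=13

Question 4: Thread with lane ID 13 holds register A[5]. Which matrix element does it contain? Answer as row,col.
3,11

L=13=>grp=13>>2=3, tig=13&3=1
[5]=>row 3+0=3  col 1·2+1+8=11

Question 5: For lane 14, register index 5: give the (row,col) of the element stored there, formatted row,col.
14: gid=3,tid=2
[5] (3+0,2*2+1+8) = (3,13)

3,13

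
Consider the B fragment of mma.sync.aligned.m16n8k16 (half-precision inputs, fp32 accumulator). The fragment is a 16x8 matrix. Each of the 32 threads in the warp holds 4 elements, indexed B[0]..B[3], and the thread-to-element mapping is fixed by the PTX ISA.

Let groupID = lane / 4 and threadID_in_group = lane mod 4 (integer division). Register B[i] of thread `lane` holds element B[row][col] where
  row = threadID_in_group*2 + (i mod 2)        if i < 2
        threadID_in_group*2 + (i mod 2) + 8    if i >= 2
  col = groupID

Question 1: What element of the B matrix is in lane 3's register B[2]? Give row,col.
lane 3: grp=0 (3/4), tig=3 (3%4)
i=2: r=3*2+0+8=14, c=grp=0

14,0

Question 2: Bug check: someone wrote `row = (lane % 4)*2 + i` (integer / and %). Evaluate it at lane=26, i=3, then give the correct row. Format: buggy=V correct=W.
`(lane % 4)*2 + i`[26,3]⇒7
26: gr=6,th=2
[3] (2*2+1+8,6) = (13,6)
row: 7 vs 13

buggy=7 correct=13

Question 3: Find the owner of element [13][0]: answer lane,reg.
2,3

c=0→G=0  r=13→rhi=1,T=2,p=1
L=0*4+2=2  i=1*2+1=3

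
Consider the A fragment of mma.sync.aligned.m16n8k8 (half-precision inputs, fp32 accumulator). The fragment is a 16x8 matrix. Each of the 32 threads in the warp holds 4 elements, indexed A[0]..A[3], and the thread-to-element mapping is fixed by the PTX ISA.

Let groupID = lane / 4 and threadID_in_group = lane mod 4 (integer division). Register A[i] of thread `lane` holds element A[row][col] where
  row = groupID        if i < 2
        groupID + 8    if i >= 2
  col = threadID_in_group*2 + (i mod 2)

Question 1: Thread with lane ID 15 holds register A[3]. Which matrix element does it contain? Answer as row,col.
L=15->g=15>>2=3, t=15&3=3
[3]->row 3+8=11  col 3·2+1=7

11,7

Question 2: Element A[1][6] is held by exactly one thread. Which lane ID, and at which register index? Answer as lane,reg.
7,0

r: 1->gid=1,r8=0  c: 6->tid=3,i&1=0
L=1*4+3=7  i=0*2+0=0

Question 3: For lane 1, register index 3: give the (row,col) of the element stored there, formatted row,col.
lane 1→1/4=0, 1 mod 4=1
i=3  r:0+8→8  c:2·1+1→3

8,3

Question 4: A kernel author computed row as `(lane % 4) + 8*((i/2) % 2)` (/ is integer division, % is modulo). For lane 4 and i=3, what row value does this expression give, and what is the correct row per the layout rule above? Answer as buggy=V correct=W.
buggy=8 correct=9

`(lane % 4) + 8*((i/2) % 2)`[4,3]->8
L=4->gid=4>>2=1, tid=4&3=0
[3]->row 1+8=9  col 0·2+1=1
row: 8 vs 9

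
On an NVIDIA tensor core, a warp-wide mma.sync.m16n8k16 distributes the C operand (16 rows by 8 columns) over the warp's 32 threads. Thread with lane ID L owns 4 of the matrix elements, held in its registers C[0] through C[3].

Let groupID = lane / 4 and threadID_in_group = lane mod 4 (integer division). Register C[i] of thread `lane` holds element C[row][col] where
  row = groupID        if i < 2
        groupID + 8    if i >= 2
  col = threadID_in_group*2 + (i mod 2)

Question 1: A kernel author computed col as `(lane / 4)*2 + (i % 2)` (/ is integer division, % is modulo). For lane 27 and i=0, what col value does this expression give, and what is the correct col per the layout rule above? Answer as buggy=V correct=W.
`(lane / 4)*2 + (i % 2)`[27,0]⇒12
L=27⇒gr=27>>2=6, th=27&3=3
[0]⇒row 6+0=6  col 3·2+0=6
col: 12 vs 6

buggy=12 correct=6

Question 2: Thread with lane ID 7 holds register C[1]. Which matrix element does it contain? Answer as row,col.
1,7

lane 7⇒7/4=1, 7 mod 4=3
i=1  r:1+0⇒1  c:2·3+1⇒7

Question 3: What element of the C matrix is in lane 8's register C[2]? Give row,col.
10,0

lane 8=>8/4=2, 8 mod 4=0
i=2  r:2+8=>10  c:2·0+0=>0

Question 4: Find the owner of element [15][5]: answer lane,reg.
30,3

r=15->g=7,rb=1  c=5->t=2,b0=1
L=7*4+2=30  i=1*2+1=3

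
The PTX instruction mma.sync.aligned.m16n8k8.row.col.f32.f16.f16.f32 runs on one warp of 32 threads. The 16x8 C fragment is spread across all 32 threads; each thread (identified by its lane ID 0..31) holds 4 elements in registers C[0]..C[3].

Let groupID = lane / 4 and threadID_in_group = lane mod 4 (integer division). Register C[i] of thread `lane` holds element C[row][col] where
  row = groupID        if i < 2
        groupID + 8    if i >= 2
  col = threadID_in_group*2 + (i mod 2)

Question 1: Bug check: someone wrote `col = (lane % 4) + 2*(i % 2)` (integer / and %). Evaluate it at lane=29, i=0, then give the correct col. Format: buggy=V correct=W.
`(lane % 4) + 2*(i % 2)`[29,0]⇒1
lane 29: gr=7 (29/4), th=1 (29%4)
i=0: r=7+0=7, c=1*2+0=2
col: 1 vs 2

buggy=1 correct=2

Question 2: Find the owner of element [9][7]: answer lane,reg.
7,3

r: 9->gid=1,r8=1  c: 7->tid=3,i&1=1
L=1*4+3=7  i=1*2+1=3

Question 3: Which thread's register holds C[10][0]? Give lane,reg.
r=10->g=2,rb=1  c=0->t=0,b0=0
L=2*4+0=8  i=1*2+0=2

8,2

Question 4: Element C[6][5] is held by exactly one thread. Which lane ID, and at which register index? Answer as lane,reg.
r:6=>grp=6,rB=0  c:5=>tig=2,lo=1
L=6*4+2=26  i=0*2+1=1

26,1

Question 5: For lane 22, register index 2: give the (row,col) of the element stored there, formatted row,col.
13,4

lane 22->22/4=5, 22 mod 4=2
i=2  r:5+8->13  c:2·2+0->4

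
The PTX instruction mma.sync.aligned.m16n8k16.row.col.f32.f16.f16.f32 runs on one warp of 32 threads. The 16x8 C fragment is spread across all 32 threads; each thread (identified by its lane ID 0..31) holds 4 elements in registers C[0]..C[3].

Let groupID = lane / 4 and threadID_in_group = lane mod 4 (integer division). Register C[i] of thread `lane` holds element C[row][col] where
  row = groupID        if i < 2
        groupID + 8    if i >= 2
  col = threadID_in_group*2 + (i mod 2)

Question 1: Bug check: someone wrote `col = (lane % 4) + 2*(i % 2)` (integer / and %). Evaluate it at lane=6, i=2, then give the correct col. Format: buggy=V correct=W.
buggy=2 correct=4

`(lane % 4) + 2*(i % 2)`[6,2]=>2
lane 6=>6/4=1, 6 mod 4=2
i=2  r:1+8=>9  c:2·2+0=>4
col: 2 vs 4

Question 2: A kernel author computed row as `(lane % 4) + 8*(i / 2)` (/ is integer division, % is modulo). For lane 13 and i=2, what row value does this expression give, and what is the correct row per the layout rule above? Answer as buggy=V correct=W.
`(lane % 4) + 8*(i / 2)`[13,2]->9
lane 13->13/4=3, 13 mod 4=1
i=2  r:3+8->11  c:2·1+0->2
row: 9 vs 11

buggy=9 correct=11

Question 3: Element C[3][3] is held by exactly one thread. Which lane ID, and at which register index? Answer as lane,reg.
13,1

r=3→G=3,rhi=0  c=3→T=1,p=1
L=3*4+1=13  i=0*2+1=1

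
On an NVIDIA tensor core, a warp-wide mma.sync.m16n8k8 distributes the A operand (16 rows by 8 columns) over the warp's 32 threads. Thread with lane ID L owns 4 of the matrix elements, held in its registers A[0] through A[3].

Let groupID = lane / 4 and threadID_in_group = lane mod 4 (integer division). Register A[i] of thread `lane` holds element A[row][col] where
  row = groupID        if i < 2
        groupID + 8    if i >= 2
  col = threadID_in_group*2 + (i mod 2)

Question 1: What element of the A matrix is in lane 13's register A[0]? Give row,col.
3,2

13: gid=3,tid=1
[0] (3+0,1*2+0) = (3,2)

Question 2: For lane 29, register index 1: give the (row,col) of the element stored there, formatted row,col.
7,3

29: gid=7,tid=1
[1] (7+0,1*2+1) = (7,3)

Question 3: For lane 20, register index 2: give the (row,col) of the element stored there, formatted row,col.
13,0

lane 20→20/4=5, 20 mod 4=0
i=2  r:5+8→13  c:2·0+0→0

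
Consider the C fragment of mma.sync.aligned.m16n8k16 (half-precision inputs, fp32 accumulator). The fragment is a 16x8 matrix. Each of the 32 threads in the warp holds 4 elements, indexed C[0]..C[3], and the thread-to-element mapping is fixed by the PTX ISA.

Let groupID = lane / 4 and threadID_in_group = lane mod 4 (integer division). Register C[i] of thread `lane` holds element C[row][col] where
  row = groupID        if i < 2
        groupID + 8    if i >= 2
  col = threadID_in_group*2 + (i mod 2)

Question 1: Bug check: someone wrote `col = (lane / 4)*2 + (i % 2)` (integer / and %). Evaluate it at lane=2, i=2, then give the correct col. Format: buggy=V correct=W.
buggy=0 correct=4

`(lane / 4)*2 + (i % 2)`[2,2]⇒0
lane 2: gr=0 (2/4), th=2 (2%4)
i=2: r=0+8=8, c=2*2+0=4
col: 0 vs 4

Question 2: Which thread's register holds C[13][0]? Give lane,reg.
20,2

r=13⇒gr=5,Rb=1  c=0⇒th=0,odd=0
L=5*4+0=20  i=1*2+0=2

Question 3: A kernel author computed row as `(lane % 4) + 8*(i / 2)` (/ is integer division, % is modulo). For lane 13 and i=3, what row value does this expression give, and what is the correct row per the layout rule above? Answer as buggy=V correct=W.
buggy=9 correct=11

`(lane % 4) + 8*(i / 2)`[13,3]→9
lane 13→13/4=3, 13 mod 4=1
i=3  r:3+8→11  c:2·1+1→3
row: 9 vs 11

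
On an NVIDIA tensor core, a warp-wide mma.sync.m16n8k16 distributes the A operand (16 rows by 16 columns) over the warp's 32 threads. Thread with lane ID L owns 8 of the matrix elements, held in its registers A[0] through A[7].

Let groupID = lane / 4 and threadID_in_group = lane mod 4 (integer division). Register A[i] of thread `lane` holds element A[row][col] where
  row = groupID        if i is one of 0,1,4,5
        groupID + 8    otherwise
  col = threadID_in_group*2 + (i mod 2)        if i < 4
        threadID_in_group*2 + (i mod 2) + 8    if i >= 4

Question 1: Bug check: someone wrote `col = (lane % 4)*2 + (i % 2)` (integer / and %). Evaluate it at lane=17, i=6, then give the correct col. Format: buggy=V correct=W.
`(lane % 4)*2 + (i % 2)`[17,6]⇒2
17: gr=4,th=1
[6] (4+8,1*2+0+8) = (12,10)
col: 2 vs 10

buggy=2 correct=10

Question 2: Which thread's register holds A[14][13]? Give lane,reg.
r=14->g=6,rb=1  c=13->cb=1,t=2,b0=1
L=6*4+2=26  i=1*4+1*2+1=7

26,7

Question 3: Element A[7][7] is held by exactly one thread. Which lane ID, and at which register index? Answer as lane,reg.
r=7⇒gr=7,Rb=0  c=7⇒Cb=0,th=3,odd=1
L=7*4+3=31  i=0*4+0*2+1=1

31,1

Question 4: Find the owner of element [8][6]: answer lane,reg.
r=8->g=0,rb=1  c=6->cb=0,t=3,b0=0
L=0*4+3=3  i=0*4+1*2+0=2

3,2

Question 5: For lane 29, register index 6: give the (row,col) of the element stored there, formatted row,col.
15,10

L=29=>grp=29>>2=7, tig=29&3=1
[6]=>row 7+8=15  col 1·2+0+8=10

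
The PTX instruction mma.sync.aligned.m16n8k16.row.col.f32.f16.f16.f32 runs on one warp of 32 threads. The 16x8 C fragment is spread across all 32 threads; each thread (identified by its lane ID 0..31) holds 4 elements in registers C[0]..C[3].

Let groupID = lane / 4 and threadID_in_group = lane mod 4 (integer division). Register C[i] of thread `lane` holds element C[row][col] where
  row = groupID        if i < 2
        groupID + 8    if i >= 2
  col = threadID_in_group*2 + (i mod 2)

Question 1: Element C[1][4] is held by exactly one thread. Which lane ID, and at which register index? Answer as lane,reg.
6,0

r:1=>grp=1,rB=0  c:4=>tig=2,lo=0
L=1*4+2=6  i=0*2+0=0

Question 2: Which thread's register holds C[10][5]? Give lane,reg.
r=10->g=2,rb=1  c=5->t=2,b0=1
L=2*4+2=10  i=1*2+1=3

10,3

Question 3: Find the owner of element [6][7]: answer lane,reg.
27,1

r=6⇒gr=6,Rb=0  c=7⇒th=3,odd=1
L=6*4+3=27  i=0*2+1=1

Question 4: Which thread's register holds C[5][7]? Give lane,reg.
r=5⇒gr=5,Rb=0  c=7⇒th=3,odd=1
L=5*4+3=23  i=0*2+1=1

23,1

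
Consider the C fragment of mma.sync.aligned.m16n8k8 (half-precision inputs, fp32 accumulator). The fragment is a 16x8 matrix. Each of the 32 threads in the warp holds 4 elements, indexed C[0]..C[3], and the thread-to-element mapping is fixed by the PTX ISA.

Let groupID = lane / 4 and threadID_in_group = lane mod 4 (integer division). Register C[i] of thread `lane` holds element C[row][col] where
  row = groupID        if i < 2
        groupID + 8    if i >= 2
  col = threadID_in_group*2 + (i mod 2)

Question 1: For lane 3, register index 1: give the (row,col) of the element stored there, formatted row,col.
lane 3: g=0 (3/4), t=3 (3%4)
i=1: r=0+0=0, c=3*2+1=7

0,7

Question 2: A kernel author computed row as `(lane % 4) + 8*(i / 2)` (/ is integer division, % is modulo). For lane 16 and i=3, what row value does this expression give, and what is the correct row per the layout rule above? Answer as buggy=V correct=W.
`(lane % 4) + 8*(i / 2)`[16,3]⇒8
16: gr=4,th=0
[3] (4+8,0*2+1) = (12,1)
row: 8 vs 12

buggy=8 correct=12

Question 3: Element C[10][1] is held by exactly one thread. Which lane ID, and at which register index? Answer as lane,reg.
8,3

r=10⇒gr=2,Rb=1  c=1⇒th=0,odd=1
L=2*4+0=8  i=1*2+1=3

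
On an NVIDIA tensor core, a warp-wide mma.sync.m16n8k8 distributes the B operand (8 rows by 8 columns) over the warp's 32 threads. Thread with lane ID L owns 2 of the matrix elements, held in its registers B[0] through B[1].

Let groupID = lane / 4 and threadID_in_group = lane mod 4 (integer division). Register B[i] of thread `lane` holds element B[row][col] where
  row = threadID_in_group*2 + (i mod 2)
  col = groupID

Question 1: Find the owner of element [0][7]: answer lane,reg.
c: 7->gid=7  r: 0->tid=0,i&1=0
L=7*4+0=28  i=0=0

28,0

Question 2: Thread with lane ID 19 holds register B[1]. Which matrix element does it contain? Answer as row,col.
L=19=>grp=19>>2=4, tig=19&3=3
[1]=>row 3·2+1=7  col grp=4

7,4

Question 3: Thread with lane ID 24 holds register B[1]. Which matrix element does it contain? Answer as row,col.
1,6

24: gid=6,tid=0
[1] (0*2+1,6) = (1,6)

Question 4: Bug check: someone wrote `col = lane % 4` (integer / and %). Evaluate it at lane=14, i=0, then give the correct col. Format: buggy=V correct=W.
buggy=2 correct=3

`lane % 4`[14,0]->2
L=14->gid=14>>2=3, tid=14&3=2
[0]->row 2·2+0=4  col gid=3
col: 2 vs 3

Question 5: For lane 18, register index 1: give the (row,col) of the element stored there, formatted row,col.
5,4

lane 18: G=4 (18/4), T=2 (18%4)
i=1: r=2*2+1=5, c=G=4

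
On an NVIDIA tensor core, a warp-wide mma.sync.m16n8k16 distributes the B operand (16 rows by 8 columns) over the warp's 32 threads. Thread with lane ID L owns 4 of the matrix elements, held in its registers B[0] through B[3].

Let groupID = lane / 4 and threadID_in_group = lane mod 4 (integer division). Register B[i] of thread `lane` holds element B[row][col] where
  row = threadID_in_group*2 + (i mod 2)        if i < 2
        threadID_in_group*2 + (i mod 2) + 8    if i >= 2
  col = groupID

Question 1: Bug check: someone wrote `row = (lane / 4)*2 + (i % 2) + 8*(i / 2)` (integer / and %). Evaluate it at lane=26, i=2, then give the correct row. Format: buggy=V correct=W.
buggy=20 correct=12

`(lane / 4)*2 + (i % 2) + 8*(i / 2)`[26,2]→20
lane 26: G=6 (26/4), T=2 (26%4)
i=2: r=2*2+0+8=12, c=G=6
row: 20 vs 12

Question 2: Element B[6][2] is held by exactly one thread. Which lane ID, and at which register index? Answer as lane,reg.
11,0

c=2→G=2  r=6→rhi=0,T=3,p=0
L=2*4+3=11  i=0*2+0=0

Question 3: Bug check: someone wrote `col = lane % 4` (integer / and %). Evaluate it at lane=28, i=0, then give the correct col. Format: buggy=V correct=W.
`lane % 4`[28,0]=>0
28: grp=7,tig=0
[0] (0*2+0+0,7) = (0,7)
col: 0 vs 7

buggy=0 correct=7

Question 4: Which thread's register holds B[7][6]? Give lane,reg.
c=6→G=6  r=7→rhi=0,T=3,p=1
L=6*4+3=27  i=0*2+1=1

27,1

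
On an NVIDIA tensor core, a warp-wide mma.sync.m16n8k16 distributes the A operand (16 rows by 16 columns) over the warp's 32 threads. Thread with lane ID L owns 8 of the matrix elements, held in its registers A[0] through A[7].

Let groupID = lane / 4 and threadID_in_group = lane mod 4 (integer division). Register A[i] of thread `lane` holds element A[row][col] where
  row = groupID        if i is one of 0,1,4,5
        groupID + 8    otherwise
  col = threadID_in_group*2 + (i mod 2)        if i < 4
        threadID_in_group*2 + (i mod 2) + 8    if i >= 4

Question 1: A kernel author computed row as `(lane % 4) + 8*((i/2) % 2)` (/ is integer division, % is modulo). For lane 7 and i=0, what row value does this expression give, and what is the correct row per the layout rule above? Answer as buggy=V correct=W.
`(lane % 4) + 8*((i/2) % 2)`[7,0]->3
lane 7: gid=1 (7/4), tid=3 (7%4)
i=0: r=1+0=1, c=3*2+0+0=6
row: 3 vs 1

buggy=3 correct=1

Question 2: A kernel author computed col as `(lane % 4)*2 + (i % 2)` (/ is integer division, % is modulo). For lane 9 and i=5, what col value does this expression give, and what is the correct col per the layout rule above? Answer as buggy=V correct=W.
`(lane % 4)*2 + (i % 2)`[9,5]⇒3
lane 9⇒9/4=2, 9 mod 4=1
i=5  r:2+0⇒2  c:2·1+1+8⇒11
col: 3 vs 11

buggy=3 correct=11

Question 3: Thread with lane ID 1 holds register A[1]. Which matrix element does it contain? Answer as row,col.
1: g=0,t=1
[1] (0+0,1*2+1+0) = (0,3)

0,3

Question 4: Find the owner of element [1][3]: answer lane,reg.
5,1

r: 1->gid=1,r8=0  c: 3->c8=0,tid=1,i&1=1
L=1*4+1=5  i=0*4+0*2+1=1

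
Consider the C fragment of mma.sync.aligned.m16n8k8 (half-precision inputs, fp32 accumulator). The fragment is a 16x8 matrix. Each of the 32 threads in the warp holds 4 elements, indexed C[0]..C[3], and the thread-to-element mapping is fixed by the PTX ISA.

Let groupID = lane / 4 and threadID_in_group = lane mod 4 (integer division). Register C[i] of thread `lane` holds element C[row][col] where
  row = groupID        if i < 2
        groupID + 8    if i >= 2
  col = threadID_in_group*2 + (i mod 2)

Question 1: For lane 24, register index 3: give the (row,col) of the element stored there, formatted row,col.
14,1

lane 24: g=6 (24/4), t=0 (24%4)
i=3: r=6+8=14, c=0*2+1=1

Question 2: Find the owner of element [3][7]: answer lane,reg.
r: 3->gid=3,r8=0  c: 7->tid=3,i&1=1
L=3*4+3=15  i=0*2+1=1

15,1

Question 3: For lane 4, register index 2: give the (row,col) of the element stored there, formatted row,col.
L=4->gid=4>>2=1, tid=4&3=0
[2]->row 1+8=9  col 0·2+0=0

9,0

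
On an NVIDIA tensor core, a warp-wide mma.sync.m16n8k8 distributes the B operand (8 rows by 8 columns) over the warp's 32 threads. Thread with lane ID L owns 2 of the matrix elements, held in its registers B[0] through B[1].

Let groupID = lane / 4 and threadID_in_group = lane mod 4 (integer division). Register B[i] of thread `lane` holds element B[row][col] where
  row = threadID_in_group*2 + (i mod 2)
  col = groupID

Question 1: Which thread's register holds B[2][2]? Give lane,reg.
9,0

c=2⇒gr=2  r=2⇒th=1,odd=0
L=2*4+1=9  i=0=0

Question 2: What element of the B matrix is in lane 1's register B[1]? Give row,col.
3,0

L=1=>grp=1>>2=0, tig=1&3=1
[1]=>row 1·2+1=3  col grp=0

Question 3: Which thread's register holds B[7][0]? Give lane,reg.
c: 0->gid=0  r: 7->tid=3,i&1=1
L=0*4+3=3  i=1=1

3,1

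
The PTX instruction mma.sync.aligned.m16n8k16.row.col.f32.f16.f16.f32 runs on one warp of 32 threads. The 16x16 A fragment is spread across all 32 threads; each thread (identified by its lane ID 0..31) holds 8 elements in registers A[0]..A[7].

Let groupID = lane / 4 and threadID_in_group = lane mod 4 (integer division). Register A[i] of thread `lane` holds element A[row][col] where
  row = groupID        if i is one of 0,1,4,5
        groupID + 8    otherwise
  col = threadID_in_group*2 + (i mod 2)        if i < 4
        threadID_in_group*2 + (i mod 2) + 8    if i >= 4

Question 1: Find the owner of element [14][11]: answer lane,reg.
r:14=>grp=6,rB=1  c:11=>cB=1,tig=1,lo=1
L=6*4+1=25  i=1*4+1*2+1=7

25,7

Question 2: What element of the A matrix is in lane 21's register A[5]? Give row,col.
5,11

lane 21→21/4=5, 21 mod 4=1
i=5  r:5+0→5  c:2·1+1+8→11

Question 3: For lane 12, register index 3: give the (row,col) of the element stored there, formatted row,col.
L=12⇒gr=12>>2=3, th=12&3=0
[3]⇒row 3+8=11  col 0·2+1+0=1

11,1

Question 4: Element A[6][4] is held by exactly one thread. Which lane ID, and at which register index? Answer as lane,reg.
26,0

r:6=>grp=6,rB=0  c:4=>cB=0,tig=2,lo=0
L=6*4+2=26  i=0*4+0*2+0=0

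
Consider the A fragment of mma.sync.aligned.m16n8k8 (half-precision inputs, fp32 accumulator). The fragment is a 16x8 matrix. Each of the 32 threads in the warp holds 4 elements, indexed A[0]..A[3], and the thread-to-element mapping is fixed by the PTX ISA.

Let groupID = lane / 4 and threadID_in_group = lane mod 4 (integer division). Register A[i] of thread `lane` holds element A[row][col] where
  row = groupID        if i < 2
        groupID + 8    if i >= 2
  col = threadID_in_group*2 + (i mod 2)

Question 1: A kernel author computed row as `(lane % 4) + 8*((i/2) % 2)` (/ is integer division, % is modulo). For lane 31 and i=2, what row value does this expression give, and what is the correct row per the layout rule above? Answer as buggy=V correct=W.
`(lane % 4) + 8*((i/2) % 2)`[31,2]->11
lane 31: gid=7 (31/4), tid=3 (31%4)
i=2: r=7+8=15, c=3*2+0=6
row: 11 vs 15

buggy=11 correct=15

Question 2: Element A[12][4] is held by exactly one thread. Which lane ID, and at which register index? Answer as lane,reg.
r=12->g=4,rb=1  c=4->t=2,b0=0
L=4*4+2=18  i=1*2+0=2

18,2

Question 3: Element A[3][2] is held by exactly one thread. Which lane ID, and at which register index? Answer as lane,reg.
r=3⇒gr=3,Rb=0  c=2⇒th=1,odd=0
L=3*4+1=13  i=0*2+0=0

13,0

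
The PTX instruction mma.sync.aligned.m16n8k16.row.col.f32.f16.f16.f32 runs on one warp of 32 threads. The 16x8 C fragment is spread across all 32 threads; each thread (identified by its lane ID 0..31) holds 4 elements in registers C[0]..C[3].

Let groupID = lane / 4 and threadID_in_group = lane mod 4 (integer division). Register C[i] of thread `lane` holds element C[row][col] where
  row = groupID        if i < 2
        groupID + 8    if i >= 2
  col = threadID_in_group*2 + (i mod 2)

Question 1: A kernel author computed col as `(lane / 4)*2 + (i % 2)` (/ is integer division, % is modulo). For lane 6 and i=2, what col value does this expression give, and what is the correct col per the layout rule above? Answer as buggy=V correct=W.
buggy=2 correct=4

`(lane / 4)*2 + (i % 2)`[6,2]=>2
lane 6: grp=1 (6/4), tig=2 (6%4)
i=2: r=1+8=9, c=2*2+0=4
col: 2 vs 4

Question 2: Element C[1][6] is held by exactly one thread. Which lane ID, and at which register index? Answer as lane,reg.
r=1⇒gr=1,Rb=0  c=6⇒th=3,odd=0
L=1*4+3=7  i=0*2+0=0

7,0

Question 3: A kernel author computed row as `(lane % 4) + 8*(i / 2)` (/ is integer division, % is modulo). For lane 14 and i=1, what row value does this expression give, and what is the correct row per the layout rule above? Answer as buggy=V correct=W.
buggy=2 correct=3

`(lane % 4) + 8*(i / 2)`[14,1]->2
L=14->g=14>>2=3, t=14&3=2
[1]->row 3+0=3  col 2·2+1=5
row: 2 vs 3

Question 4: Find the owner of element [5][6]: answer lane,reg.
23,0

r=5→G=5,rhi=0  c=6→T=3,p=0
L=5*4+3=23  i=0*2+0=0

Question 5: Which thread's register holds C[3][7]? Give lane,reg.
r:3=>grp=3,rB=0  c:7=>tig=3,lo=1
L=3*4+3=15  i=0*2+1=1

15,1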